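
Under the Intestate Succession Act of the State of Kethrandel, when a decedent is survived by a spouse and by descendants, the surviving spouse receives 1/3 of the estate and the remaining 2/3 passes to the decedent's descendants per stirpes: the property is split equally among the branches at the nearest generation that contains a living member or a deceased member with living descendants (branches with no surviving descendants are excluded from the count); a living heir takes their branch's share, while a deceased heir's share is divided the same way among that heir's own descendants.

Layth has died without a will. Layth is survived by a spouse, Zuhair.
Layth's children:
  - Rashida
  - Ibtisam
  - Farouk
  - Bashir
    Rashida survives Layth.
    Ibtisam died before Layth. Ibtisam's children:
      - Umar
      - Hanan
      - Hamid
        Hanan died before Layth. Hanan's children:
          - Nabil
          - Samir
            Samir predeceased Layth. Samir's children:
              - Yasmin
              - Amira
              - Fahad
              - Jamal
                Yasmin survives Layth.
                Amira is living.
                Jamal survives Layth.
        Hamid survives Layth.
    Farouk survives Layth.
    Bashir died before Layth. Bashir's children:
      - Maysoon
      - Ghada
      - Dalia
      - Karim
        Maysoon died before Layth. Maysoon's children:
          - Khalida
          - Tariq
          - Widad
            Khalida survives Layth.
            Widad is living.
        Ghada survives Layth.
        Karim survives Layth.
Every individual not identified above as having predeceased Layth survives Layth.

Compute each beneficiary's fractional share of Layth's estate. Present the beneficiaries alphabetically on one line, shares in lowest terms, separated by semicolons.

Zuhair, as surviving spouse, takes 1/3.
The remaining 2/3 passes to Layth's descendants per stirpes.
The 2/3 is divided into 4 equal shares of 1/6 among Rashida, Ibtisam, Farouk, Bashir.
Rashida is living and takes 1/6.
Ibtisam predeceased; the 1/6 allotted to Ibtisam's branch passes to Ibtisam's issue by representation.
The 1/6 is divided into 3 equal shares of 1/18 among Umar, Hanan, Hamid.
Umar is living and takes 1/18.
Hanan predeceased; the 1/18 allotted to Hanan's branch passes to Hanan's issue by representation.
The 1/18 is divided into 2 equal shares of 1/36 among Nabil, Samir.
Nabil is living and takes 1/36.
Samir predeceased; the 1/36 allotted to Samir's branch passes to Samir's issue by representation.
The 1/36 is divided into 4 equal shares of 1/144 among Yasmin, Amira, Fahad, Jamal.
Yasmin is living and takes 1/144.
Amira is living and takes 1/144.
Fahad is living and takes 1/144.
Jamal is living and takes 1/144.
Hamid is living and takes 1/18.
Farouk is living and takes 1/6.
Bashir predeceased; the 1/6 allotted to Bashir's branch passes to Bashir's issue by representation.
The 1/6 is divided into 4 equal shares of 1/24 among Maysoon, Ghada, Dalia, Karim.
Maysoon predeceased; the 1/24 allotted to Maysoon's branch passes to Maysoon's issue by representation.
The 1/24 is divided into 3 equal shares of 1/72 among Khalida, Tariq, Widad.
Khalida is living and takes 1/72.
Tariq is living and takes 1/72.
Widad is living and takes 1/72.
Ghada is living and takes 1/24.
Dalia is living and takes 1/24.
Karim is living and takes 1/24.

Amira 1/144; Dalia 1/24; Fahad 1/144; Farouk 1/6; Ghada 1/24; Hamid 1/18; Jamal 1/144; Karim 1/24; Khalida 1/72; Nabil 1/36; Rashida 1/6; Tariq 1/72; Umar 1/18; Widad 1/72; Yasmin 1/144; Zuhair 1/3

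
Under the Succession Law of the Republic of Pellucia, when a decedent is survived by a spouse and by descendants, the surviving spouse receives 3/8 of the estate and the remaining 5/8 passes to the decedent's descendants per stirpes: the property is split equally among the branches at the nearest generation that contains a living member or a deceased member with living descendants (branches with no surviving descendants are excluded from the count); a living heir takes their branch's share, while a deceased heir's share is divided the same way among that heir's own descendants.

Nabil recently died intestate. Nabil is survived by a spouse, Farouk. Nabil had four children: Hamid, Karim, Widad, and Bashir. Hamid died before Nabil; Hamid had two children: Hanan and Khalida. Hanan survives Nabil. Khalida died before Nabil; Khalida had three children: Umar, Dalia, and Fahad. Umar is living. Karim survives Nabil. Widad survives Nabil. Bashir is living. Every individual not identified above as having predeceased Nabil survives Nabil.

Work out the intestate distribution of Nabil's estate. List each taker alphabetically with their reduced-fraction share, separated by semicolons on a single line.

Farouk, as surviving spouse, takes 3/8.
The remaining 5/8 passes to Nabil's descendants per stirpes.
The 5/8 is divided into 4 equal shares of 5/32 among Hamid, Karim, Widad, Bashir.
Hamid predeceased; the 5/32 allotted to Hamid's branch passes to Hamid's issue by representation.
The 5/32 is divided into 2 equal shares of 5/64 among Hanan, Khalida.
Hanan is living and takes 5/64.
Khalida predeceased; the 5/64 allotted to Khalida's branch passes to Khalida's issue by representation.
The 5/64 is divided into 3 equal shares of 5/192 among Umar, Dalia, Fahad.
Umar is living and takes 5/192.
Dalia is living and takes 5/192.
Fahad is living and takes 5/192.
Karim is living and takes 5/32.
Widad is living and takes 5/32.
Bashir is living and takes 5/32.

Bashir 5/32; Dalia 5/192; Fahad 5/192; Farouk 3/8; Hanan 5/64; Karim 5/32; Umar 5/192; Widad 5/32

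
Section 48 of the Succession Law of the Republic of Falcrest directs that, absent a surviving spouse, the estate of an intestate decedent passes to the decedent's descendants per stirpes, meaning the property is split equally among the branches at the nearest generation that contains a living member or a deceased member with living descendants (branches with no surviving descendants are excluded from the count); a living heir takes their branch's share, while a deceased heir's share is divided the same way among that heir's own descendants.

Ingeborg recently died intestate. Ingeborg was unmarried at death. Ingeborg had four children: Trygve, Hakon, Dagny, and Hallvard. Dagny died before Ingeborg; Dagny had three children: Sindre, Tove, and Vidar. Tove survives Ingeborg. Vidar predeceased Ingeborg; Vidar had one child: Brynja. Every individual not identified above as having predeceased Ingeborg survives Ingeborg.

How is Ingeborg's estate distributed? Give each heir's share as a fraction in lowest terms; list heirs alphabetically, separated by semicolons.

Brynja 1/12; Hakon 1/4; Hallvard 1/4; Sindre 1/12; Tove 1/12; Trygve 1/4

There is no surviving spouse, so the entire estate passes to Ingeborg's descendants per stirpes.
The estate is divided into 4 equal shares of 1/4 among Trygve, Hakon, Dagny, Hallvard.
Trygve is living and takes 1/4.
Hakon is living and takes 1/4.
Dagny predeceased; the 1/4 allotted to Dagny's branch passes to Dagny's issue by representation.
The 1/4 is divided into 3 equal shares of 1/12 among Sindre, Tove, Vidar.
Sindre is living and takes 1/12.
Tove is living and takes 1/12.
Vidar predeceased; the 1/12 allotted to Vidar's branch passes to Vidar's issue by representation.
Brynja is the sole taker at this level and receives the full 1/12.
Hallvard is living and takes 1/4.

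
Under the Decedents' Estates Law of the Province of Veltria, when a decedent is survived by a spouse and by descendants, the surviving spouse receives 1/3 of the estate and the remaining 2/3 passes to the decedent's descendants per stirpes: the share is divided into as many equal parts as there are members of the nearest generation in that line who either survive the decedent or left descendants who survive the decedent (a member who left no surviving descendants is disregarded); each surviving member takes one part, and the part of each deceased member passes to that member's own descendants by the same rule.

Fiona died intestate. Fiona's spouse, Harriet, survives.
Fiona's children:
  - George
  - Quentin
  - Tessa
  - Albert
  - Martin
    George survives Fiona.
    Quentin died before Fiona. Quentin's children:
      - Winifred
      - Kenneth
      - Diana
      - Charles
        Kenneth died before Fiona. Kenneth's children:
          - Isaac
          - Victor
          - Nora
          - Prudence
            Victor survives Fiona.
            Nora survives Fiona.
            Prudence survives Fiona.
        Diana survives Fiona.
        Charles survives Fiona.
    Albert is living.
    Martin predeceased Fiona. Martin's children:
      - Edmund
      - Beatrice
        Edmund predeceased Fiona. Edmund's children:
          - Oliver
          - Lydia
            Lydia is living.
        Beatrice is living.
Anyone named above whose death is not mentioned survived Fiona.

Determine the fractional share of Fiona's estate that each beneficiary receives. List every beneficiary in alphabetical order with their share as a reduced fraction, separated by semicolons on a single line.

Harriet, as surviving spouse, takes 1/3.
The remaining 2/3 passes to Fiona's descendants per stirpes.
The 2/3 is divided into 5 equal shares of 2/15 among George, Quentin, Tessa, Albert, Martin.
George is living and takes 2/15.
Quentin predeceased; the 2/15 allotted to Quentin's branch passes to Quentin's issue by representation.
The 2/15 is divided into 4 equal shares of 1/30 among Winifred, Kenneth, Diana, Charles.
Winifred is living and takes 1/30.
Kenneth predeceased; the 1/30 allotted to Kenneth's branch passes to Kenneth's issue by representation.
The 1/30 is divided into 4 equal shares of 1/120 among Isaac, Victor, Nora, Prudence.
Isaac is living and takes 1/120.
Victor is living and takes 1/120.
Nora is living and takes 1/120.
Prudence is living and takes 1/120.
Diana is living and takes 1/30.
Charles is living and takes 1/30.
Tessa is living and takes 2/15.
Albert is living and takes 2/15.
Martin predeceased; the 2/15 allotted to Martin's branch passes to Martin's issue by representation.
The 2/15 is divided into 2 equal shares of 1/15 among Edmund, Beatrice.
Edmund predeceased; the 1/15 allotted to Edmund's branch passes to Edmund's issue by representation.
The 1/15 is divided into 2 equal shares of 1/30 among Oliver, Lydia.
Oliver is living and takes 1/30.
Lydia is living and takes 1/30.
Beatrice is living and takes 1/15.

Albert 2/15; Beatrice 1/15; Charles 1/30; Diana 1/30; George 2/15; Harriet 1/3; Isaac 1/120; Lydia 1/30; Nora 1/120; Oliver 1/30; Prudence 1/120; Tessa 2/15; Victor 1/120; Winifred 1/30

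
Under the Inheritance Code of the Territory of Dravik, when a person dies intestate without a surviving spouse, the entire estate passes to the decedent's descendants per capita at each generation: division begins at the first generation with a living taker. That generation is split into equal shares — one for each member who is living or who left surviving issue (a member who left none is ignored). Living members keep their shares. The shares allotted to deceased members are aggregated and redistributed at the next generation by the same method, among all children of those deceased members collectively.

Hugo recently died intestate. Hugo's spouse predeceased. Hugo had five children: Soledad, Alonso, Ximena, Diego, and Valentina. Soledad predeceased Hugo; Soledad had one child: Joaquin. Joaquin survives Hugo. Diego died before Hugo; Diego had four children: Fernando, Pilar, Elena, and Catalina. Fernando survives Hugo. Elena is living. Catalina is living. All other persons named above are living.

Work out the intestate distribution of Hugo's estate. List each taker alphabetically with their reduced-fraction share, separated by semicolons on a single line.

Alonso 1/5; Catalina 2/25; Elena 2/25; Fernando 2/25; Joaquin 2/25; Pilar 2/25; Valentina 1/5; Ximena 1/5

There is no surviving spouse, so the entire estate passes to Hugo's descendants per capita at each generation.
At generation 1 (Soledad, Alonso, Ximena, Diego, Valentina) there are 5 shares of (1)/5 = 1/5 each.
Living: Alonso, Ximena, and Valentina — each takes 1/5.
Deceased: Soledad and Diego. Their combined 2/5 is pooled and carried to generation 2.
At generation 2 (Joaquin, Fernando, Pilar, Elena, Catalina) there are 5 shares of (2/5)/5 = 2/25 each.
Living: Joaquin, Fernando, Pilar, Elena, and Catalina — each takes 2/25.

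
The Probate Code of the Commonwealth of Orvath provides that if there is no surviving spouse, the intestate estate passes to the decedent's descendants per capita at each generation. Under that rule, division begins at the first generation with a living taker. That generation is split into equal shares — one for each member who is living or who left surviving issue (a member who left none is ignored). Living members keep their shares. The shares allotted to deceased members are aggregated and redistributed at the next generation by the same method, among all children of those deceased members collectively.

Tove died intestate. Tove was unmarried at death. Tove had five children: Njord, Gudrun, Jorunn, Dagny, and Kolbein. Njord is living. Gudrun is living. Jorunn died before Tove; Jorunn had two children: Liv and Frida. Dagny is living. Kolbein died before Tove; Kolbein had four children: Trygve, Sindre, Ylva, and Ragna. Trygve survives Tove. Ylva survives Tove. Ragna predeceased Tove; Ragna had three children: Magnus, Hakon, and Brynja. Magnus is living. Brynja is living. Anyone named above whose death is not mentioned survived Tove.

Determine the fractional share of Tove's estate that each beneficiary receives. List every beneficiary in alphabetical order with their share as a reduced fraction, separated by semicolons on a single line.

There is no surviving spouse, so the entire estate passes to Tove's descendants per capita at each generation.
At generation 1 (Njord, Gudrun, Jorunn, Dagny, Kolbein) there are 5 shares of (1)/5 = 1/5 each.
Living: Njord, Gudrun, and Dagny — each takes 1/5.
Deceased: Jorunn and Kolbein. Their combined 2/5 is pooled and carried to generation 2.
At generation 2 (Liv, Frida, Trygve, Sindre, Ylva, Ragna) there are 6 shares of (2/5)/6 = 1/15 each.
Living: Liv, Frida, Trygve, Sindre, and Ylva — each takes 1/15.
Deceased: Ragna. That 1/15 share is carried to generation 3.
At generation 3 (Magnus, Hakon, Brynja) there are 3 shares of (1/15)/3 = 1/45 each.
Living: Magnus, Hakon, and Brynja — each takes 1/45.

Brynja 1/45; Dagny 1/5; Frida 1/15; Gudrun 1/5; Hakon 1/45; Liv 1/15; Magnus 1/45; Njord 1/5; Sindre 1/15; Trygve 1/15; Ylva 1/15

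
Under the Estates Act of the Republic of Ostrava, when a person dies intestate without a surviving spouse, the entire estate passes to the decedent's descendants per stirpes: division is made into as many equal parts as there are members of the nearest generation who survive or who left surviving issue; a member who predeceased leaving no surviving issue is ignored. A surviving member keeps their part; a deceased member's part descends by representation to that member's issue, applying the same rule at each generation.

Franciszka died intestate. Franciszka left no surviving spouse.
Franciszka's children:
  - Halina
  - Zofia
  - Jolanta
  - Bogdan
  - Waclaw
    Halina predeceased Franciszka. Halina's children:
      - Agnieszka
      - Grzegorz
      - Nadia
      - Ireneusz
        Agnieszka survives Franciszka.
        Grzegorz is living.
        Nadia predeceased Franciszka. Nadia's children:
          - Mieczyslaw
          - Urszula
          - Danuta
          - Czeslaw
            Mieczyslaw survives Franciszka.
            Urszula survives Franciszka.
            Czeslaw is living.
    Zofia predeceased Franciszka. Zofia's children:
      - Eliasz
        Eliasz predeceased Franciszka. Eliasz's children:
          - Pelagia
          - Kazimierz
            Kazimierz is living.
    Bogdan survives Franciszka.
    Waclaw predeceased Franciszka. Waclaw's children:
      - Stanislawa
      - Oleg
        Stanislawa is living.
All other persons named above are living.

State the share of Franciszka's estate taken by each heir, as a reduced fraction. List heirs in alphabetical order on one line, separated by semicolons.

Agnieszka 1/20; Bogdan 1/5; Czeslaw 1/80; Danuta 1/80; Grzegorz 1/20; Ireneusz 1/20; Jolanta 1/5; Kazimierz 1/10; Mieczyslaw 1/80; Oleg 1/10; Pelagia 1/10; Stanislawa 1/10; Urszula 1/80

There is no surviving spouse, so the entire estate passes to Franciszka's descendants per stirpes.
The estate is divided into 5 equal shares of 1/5 among Halina, Zofia, Jolanta, Bogdan, Waclaw.
Halina predeceased; the 1/5 allotted to Halina's branch passes to Halina's issue by representation.
The 1/5 is divided into 4 equal shares of 1/20 among Agnieszka, Grzegorz, Nadia, Ireneusz.
Agnieszka is living and takes 1/20.
Grzegorz is living and takes 1/20.
Nadia predeceased; the 1/20 allotted to Nadia's branch passes to Nadia's issue by representation.
The 1/20 is divided into 4 equal shares of 1/80 among Mieczyslaw, Urszula, Danuta, Czeslaw.
Mieczyslaw is living and takes 1/80.
Urszula is living and takes 1/80.
Danuta is living and takes 1/80.
Czeslaw is living and takes 1/80.
Ireneusz is living and takes 1/20.
Zofia predeceased; the 1/5 allotted to Zofia's branch passes to Zofia's issue by representation.
Eliasz's line is the sole branch at this level, so the full 1/5 passes to Eliasz's issue by representation.
The 1/5 is divided into 2 equal shares of 1/10 among Pelagia, Kazimierz.
Pelagia is living and takes 1/10.
Kazimierz is living and takes 1/10.
Jolanta is living and takes 1/5.
Bogdan is living and takes 1/5.
Waclaw predeceased; the 1/5 allotted to Waclaw's branch passes to Waclaw's issue by representation.
The 1/5 is divided into 2 equal shares of 1/10 among Stanislawa, Oleg.
Stanislawa is living and takes 1/10.
Oleg is living and takes 1/10.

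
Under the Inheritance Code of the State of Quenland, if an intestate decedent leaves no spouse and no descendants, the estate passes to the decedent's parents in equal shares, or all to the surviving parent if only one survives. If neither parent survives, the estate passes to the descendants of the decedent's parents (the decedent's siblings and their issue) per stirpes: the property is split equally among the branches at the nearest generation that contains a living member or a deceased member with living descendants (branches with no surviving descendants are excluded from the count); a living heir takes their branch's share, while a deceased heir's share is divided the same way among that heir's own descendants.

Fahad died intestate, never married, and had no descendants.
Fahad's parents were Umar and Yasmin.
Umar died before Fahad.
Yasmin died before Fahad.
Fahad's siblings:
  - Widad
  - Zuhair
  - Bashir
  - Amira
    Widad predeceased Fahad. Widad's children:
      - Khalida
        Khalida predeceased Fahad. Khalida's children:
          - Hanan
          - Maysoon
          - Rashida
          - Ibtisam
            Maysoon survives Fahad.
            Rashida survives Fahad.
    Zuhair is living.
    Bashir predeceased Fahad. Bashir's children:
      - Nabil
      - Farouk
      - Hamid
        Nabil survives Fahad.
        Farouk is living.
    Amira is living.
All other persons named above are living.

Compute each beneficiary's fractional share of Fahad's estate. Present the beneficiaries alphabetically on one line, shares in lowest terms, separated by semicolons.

Amira 1/4; Farouk 1/12; Hamid 1/12; Hanan 1/16; Ibtisam 1/16; Maysoon 1/16; Nabil 1/12; Rashida 1/16; Zuhair 1/4

Neither parent survives and there are no descendants, so the estate passes to Fahad's siblings and their issue per stirpes.
The estate is divided into 4 equal shares of 1/4 among Widad, Zuhair, Bashir, Amira.
Widad predeceased; the 1/4 allotted to Widad's branch passes to Widad's issue by representation.
Khalida's line is the sole branch at this level, so the full 1/4 passes to Khalida's issue by representation.
The 1/4 is divided into 4 equal shares of 1/16 among Hanan, Maysoon, Rashida, Ibtisam.
Hanan is living and takes 1/16.
Maysoon is living and takes 1/16.
Rashida is living and takes 1/16.
Ibtisam is living and takes 1/16.
Zuhair is living and takes 1/4.
Bashir predeceased; the 1/4 allotted to Bashir's branch passes to Bashir's issue by representation.
The 1/4 is divided into 3 equal shares of 1/12 among Nabil, Farouk, Hamid.
Nabil is living and takes 1/12.
Farouk is living and takes 1/12.
Hamid is living and takes 1/12.
Amira is living and takes 1/4.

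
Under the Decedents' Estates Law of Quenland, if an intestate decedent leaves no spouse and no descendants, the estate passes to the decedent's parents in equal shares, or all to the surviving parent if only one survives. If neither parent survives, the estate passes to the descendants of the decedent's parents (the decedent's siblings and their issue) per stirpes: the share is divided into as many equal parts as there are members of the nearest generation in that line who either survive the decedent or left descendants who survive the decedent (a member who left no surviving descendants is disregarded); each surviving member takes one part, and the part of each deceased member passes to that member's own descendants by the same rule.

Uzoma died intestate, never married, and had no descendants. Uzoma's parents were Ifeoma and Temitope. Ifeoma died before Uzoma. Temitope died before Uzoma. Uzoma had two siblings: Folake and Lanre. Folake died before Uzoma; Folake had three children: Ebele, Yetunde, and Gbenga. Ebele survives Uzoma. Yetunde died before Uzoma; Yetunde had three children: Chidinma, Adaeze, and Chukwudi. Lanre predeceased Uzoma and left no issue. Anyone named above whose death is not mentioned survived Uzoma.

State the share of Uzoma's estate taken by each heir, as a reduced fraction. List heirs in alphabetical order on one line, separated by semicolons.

Neither parent survives and there are no descendants, so the estate passes to Uzoma's siblings and their issue per stirpes.
Lanre left no surviving issue, so that branch lapses and is disregarded.
Folake's line is the sole branch at this level, so the full 1 passes to Folake's issue by representation.
The estate is divided into 3 equal shares of 1/3 among Ebele, Yetunde, Gbenga.
Ebele is living and takes 1/3.
Yetunde predeceased; the 1/3 allotted to Yetunde's branch passes to Yetunde's issue by representation.
The 1/3 is divided into 3 equal shares of 1/9 among Chidinma, Adaeze, Chukwudi.
Chidinma is living and takes 1/9.
Adaeze is living and takes 1/9.
Chukwudi is living and takes 1/9.
Gbenga is living and takes 1/3.

Adaeze 1/9; Chidinma 1/9; Chukwudi 1/9; Ebele 1/3; Gbenga 1/3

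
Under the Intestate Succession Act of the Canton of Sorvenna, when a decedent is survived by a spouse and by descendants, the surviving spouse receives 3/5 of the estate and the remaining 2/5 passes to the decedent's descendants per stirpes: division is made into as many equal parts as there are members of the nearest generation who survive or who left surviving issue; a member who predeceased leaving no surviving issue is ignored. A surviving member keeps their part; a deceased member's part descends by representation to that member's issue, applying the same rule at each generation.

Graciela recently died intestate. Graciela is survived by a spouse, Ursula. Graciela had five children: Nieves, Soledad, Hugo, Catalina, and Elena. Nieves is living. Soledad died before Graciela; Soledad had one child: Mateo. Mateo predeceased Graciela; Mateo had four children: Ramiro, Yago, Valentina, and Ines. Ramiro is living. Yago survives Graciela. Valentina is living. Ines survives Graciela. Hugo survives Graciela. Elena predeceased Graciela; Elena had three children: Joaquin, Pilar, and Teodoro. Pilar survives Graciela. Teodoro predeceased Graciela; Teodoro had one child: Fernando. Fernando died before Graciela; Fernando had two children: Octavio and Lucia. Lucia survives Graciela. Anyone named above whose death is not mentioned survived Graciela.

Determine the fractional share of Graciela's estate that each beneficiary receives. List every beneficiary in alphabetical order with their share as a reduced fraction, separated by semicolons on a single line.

Ursula, as surviving spouse, takes 3/5.
The remaining 2/5 passes to Graciela's descendants per stirpes.
The 2/5 is divided into 5 equal shares of 2/25 among Nieves, Soledad, Hugo, Catalina, Elena.
Nieves is living and takes 2/25.
Soledad predeceased; the 2/25 allotted to Soledad's branch passes to Soledad's issue by representation.
Mateo's line is the sole branch at this level, so the full 2/25 passes to Mateo's issue by representation.
The 2/25 is divided into 4 equal shares of 1/50 among Ramiro, Yago, Valentina, Ines.
Ramiro is living and takes 1/50.
Yago is living and takes 1/50.
Valentina is living and takes 1/50.
Ines is living and takes 1/50.
Hugo is living and takes 2/25.
Catalina is living and takes 2/25.
Elena predeceased; the 2/25 allotted to Elena's branch passes to Elena's issue by representation.
The 2/25 is divided into 3 equal shares of 2/75 among Joaquin, Pilar, Teodoro.
Joaquin is living and takes 2/75.
Pilar is living and takes 2/75.
Teodoro predeceased; the 2/75 allotted to Teodoro's branch passes to Teodoro's issue by representation.
Fernando's line is the sole branch at this level, so the full 2/75 passes to Fernando's issue by representation.
The 2/75 is divided into 2 equal shares of 1/75 among Octavio, Lucia.
Octavio is living and takes 1/75.
Lucia is living and takes 1/75.

Catalina 2/25; Hugo 2/25; Ines 1/50; Joaquin 2/75; Lucia 1/75; Nieves 2/25; Octavio 1/75; Pilar 2/75; Ramiro 1/50; Ursula 3/5; Valentina 1/50; Yago 1/50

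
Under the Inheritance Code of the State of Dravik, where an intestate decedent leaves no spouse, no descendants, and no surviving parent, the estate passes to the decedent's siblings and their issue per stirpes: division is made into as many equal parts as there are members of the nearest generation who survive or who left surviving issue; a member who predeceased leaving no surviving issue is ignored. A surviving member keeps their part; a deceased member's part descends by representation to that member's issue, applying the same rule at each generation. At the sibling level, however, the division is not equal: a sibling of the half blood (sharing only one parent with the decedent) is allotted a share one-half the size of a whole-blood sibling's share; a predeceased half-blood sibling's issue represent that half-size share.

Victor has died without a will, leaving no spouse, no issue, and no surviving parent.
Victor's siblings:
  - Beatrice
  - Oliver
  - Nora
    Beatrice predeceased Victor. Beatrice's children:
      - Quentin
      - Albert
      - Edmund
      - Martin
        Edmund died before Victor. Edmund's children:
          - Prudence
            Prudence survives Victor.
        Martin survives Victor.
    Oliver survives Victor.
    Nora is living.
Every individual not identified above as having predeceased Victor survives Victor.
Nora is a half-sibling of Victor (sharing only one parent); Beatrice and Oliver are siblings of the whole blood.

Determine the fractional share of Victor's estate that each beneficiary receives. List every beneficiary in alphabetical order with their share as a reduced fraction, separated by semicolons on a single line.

No spouse, descendants, or parent survives, so the estate passes to Victor's siblings per stirpes.
Half-blood siblings count for one-half the weight of whole-blood siblings at the initial division.
Dividing 1 in proportion to weights (total weight 5/2): Beatrice (weight 1) → 2/5; Oliver (weight 1) → 2/5; Nora (weight 1/2) → 1/5.
Beatrice predeceased; the 2/5 allotted to Beatrice's branch passes to Beatrice's issue by representation.
The 2/5 is divided into 4 equal shares of 1/10 among Quentin, Albert, Edmund, Martin.
Quentin is living and takes 1/10.
Albert is living and takes 1/10.
Edmund predeceased; the 1/10 allotted to Edmund's branch passes to Edmund's issue by representation.
Prudence is the sole taker at this level and receives the full 1/10.
Martin is living and takes 1/10.
Oliver is living and takes 2/5.
Nora is living and takes 1/5.

Albert 1/10; Martin 1/10; Nora 1/5; Oliver 2/5; Prudence 1/10; Quentin 1/10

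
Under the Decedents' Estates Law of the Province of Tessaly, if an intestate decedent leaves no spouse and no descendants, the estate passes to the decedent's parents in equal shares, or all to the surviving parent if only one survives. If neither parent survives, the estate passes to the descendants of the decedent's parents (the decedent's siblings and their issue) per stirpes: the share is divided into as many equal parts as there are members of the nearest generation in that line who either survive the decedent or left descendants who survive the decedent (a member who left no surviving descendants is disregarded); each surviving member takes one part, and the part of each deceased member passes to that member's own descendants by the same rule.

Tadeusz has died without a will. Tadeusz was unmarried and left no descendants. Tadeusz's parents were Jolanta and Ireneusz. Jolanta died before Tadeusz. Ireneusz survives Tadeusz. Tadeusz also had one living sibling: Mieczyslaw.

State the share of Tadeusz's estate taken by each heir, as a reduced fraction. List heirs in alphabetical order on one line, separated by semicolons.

Ireneusz 1

Only one parent, Ireneusz, survives, so Ireneusz takes the entire estate. The siblings take nothing because a surviving parent has priority.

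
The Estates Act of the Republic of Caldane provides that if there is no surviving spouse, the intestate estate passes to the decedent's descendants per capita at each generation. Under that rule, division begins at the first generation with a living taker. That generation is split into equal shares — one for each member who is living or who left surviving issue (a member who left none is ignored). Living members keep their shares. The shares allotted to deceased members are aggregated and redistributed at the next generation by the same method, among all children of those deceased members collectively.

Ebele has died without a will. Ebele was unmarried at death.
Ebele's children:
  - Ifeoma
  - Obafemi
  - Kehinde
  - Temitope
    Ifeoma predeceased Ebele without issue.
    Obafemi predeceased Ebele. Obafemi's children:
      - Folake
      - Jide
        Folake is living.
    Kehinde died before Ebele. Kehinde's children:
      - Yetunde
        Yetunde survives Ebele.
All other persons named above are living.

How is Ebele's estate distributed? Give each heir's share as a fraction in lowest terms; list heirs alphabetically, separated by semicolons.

There is no surviving spouse, so the entire estate passes to Ebele's descendants per capita at each generation.
At generation 1 (Obafemi, Kehinde, Temitope) there are 3 shares of (1)/3 = 1/3 each.
Living: Temitope — each takes 1/3.
Deceased: Obafemi and Kehinde. Their combined 2/3 is pooled and carried to generation 2.
At generation 2 (Folake, Jide, Yetunde) there are 3 shares of (2/3)/3 = 2/9 each.
Living: Folake, Jide, and Yetunde — each takes 2/9.

Folake 2/9; Jide 2/9; Temitope 1/3; Yetunde 2/9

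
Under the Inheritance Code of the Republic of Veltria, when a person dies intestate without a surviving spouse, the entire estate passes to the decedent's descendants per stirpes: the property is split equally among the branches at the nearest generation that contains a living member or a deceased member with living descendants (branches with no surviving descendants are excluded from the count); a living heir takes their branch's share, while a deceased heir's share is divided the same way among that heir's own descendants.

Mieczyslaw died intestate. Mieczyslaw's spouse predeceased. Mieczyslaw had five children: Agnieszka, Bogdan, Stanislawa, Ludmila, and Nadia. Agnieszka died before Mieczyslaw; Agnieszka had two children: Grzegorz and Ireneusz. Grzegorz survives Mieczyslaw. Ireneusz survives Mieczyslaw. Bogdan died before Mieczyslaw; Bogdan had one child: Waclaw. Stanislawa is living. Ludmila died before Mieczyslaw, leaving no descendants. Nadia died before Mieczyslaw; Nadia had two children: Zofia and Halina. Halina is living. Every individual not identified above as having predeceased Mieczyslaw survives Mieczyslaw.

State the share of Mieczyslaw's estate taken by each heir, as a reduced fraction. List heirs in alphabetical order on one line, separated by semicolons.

Grzegorz 1/8; Halina 1/8; Ireneusz 1/8; Stanislawa 1/4; Waclaw 1/4; Zofia 1/8

There is no surviving spouse, so the entire estate passes to Mieczyslaw's descendants per stirpes.
Ludmila left no surviving issue, so that branch lapses and is disregarded.
The estate is divided into 4 equal shares of 1/4 among Agnieszka, Bogdan, Stanislawa, Nadia.
Agnieszka predeceased; the 1/4 allotted to Agnieszka's branch passes to Agnieszka's issue by representation.
The 1/4 is divided into 2 equal shares of 1/8 among Grzegorz, Ireneusz.
Grzegorz is living and takes 1/8.
Ireneusz is living and takes 1/8.
Bogdan predeceased; the 1/4 allotted to Bogdan's branch passes to Bogdan's issue by representation.
Waclaw is the sole taker at this level and receives the full 1/4.
Stanislawa is living and takes 1/4.
Nadia predeceased; the 1/4 allotted to Nadia's branch passes to Nadia's issue by representation.
The 1/4 is divided into 2 equal shares of 1/8 among Zofia, Halina.
Zofia is living and takes 1/8.
Halina is living and takes 1/8.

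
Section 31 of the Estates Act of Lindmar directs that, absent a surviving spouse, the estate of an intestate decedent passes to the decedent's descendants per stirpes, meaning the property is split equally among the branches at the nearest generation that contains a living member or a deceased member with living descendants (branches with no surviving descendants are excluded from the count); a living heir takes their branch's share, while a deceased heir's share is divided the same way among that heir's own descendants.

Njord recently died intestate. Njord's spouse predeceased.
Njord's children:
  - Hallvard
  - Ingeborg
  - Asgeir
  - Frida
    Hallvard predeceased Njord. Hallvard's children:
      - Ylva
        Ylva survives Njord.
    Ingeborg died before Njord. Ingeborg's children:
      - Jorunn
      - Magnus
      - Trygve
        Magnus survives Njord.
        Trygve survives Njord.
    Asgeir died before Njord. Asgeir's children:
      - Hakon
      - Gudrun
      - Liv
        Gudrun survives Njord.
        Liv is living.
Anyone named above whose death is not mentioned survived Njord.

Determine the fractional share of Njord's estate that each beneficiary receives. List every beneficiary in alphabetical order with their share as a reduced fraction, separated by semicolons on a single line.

Frida 1/4; Gudrun 1/12; Hakon 1/12; Jorunn 1/12; Liv 1/12; Magnus 1/12; Trygve 1/12; Ylva 1/4

There is no surviving spouse, so the entire estate passes to Njord's descendants per stirpes.
The estate is divided into 4 equal shares of 1/4 among Hallvard, Ingeborg, Asgeir, Frida.
Hallvard predeceased; the 1/4 allotted to Hallvard's branch passes to Hallvard's issue by representation.
Ylva is the sole taker at this level and receives the full 1/4.
Ingeborg predeceased; the 1/4 allotted to Ingeborg's branch passes to Ingeborg's issue by representation.
The 1/4 is divided into 3 equal shares of 1/12 among Jorunn, Magnus, Trygve.
Jorunn is living and takes 1/12.
Magnus is living and takes 1/12.
Trygve is living and takes 1/12.
Asgeir predeceased; the 1/4 allotted to Asgeir's branch passes to Asgeir's issue by representation.
The 1/4 is divided into 3 equal shares of 1/12 among Hakon, Gudrun, Liv.
Hakon is living and takes 1/12.
Gudrun is living and takes 1/12.
Liv is living and takes 1/12.
Frida is living and takes 1/4.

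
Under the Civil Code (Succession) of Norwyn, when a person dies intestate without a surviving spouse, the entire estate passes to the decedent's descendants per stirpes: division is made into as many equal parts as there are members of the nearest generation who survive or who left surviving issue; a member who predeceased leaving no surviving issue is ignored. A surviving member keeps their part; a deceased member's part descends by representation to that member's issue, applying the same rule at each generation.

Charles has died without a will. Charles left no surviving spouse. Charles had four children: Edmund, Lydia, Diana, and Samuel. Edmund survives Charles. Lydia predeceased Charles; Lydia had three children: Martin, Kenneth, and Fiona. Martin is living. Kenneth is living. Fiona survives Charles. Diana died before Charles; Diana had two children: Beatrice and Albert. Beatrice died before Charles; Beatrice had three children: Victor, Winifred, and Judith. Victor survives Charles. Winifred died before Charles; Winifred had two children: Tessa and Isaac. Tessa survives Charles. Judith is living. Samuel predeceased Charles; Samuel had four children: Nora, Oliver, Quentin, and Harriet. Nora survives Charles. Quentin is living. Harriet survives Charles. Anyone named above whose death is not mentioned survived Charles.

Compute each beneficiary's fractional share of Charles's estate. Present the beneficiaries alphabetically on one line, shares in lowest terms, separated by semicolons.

Albert 1/8; Edmund 1/4; Fiona 1/12; Harriet 1/16; Isaac 1/48; Judith 1/24; Kenneth 1/12; Martin 1/12; Nora 1/16; Oliver 1/16; Quentin 1/16; Tessa 1/48; Victor 1/24

There is no surviving spouse, so the entire estate passes to Charles's descendants per stirpes.
The estate is divided into 4 equal shares of 1/4 among Edmund, Lydia, Diana, Samuel.
Edmund is living and takes 1/4.
Lydia predeceased; the 1/4 allotted to Lydia's branch passes to Lydia's issue by representation.
The 1/4 is divided into 3 equal shares of 1/12 among Martin, Kenneth, Fiona.
Martin is living and takes 1/12.
Kenneth is living and takes 1/12.
Fiona is living and takes 1/12.
Diana predeceased; the 1/4 allotted to Diana's branch passes to Diana's issue by representation.
The 1/4 is divided into 2 equal shares of 1/8 among Beatrice, Albert.
Beatrice predeceased; the 1/8 allotted to Beatrice's branch passes to Beatrice's issue by representation.
The 1/8 is divided into 3 equal shares of 1/24 among Victor, Winifred, Judith.
Victor is living and takes 1/24.
Winifred predeceased; the 1/24 allotted to Winifred's branch passes to Winifred's issue by representation.
The 1/24 is divided into 2 equal shares of 1/48 among Tessa, Isaac.
Tessa is living and takes 1/48.
Isaac is living and takes 1/48.
Judith is living and takes 1/24.
Albert is living and takes 1/8.
Samuel predeceased; the 1/4 allotted to Samuel's branch passes to Samuel's issue by representation.
The 1/4 is divided into 4 equal shares of 1/16 among Nora, Oliver, Quentin, Harriet.
Nora is living and takes 1/16.
Oliver is living and takes 1/16.
Quentin is living and takes 1/16.
Harriet is living and takes 1/16.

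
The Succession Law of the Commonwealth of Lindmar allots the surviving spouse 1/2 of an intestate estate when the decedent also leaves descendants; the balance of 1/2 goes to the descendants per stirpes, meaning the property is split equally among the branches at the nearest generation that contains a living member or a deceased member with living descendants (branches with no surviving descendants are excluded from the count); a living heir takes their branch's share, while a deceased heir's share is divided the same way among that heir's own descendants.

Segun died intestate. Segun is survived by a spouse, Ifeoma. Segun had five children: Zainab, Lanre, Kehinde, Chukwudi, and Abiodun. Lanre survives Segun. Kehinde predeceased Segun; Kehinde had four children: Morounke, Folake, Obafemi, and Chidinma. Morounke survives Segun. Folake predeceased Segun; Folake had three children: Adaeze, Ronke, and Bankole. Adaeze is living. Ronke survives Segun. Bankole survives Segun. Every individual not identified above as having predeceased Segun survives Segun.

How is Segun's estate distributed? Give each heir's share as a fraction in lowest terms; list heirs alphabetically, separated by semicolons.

Abiodun 1/10; Adaeze 1/120; Bankole 1/120; Chidinma 1/40; Chukwudi 1/10; Ifeoma 1/2; Lanre 1/10; Morounke 1/40; Obafemi 1/40; Ronke 1/120; Zainab 1/10

Ifeoma, as surviving spouse, takes 1/2.
The remaining 1/2 passes to Segun's descendants per stirpes.
The 1/2 is divided into 5 equal shares of 1/10 among Zainab, Lanre, Kehinde, Chukwudi, Abiodun.
Zainab is living and takes 1/10.
Lanre is living and takes 1/10.
Kehinde predeceased; the 1/10 allotted to Kehinde's branch passes to Kehinde's issue by representation.
The 1/10 is divided into 4 equal shares of 1/40 among Morounke, Folake, Obafemi, Chidinma.
Morounke is living and takes 1/40.
Folake predeceased; the 1/40 allotted to Folake's branch passes to Folake's issue by representation.
The 1/40 is divided into 3 equal shares of 1/120 among Adaeze, Ronke, Bankole.
Adaeze is living and takes 1/120.
Ronke is living and takes 1/120.
Bankole is living and takes 1/120.
Obafemi is living and takes 1/40.
Chidinma is living and takes 1/40.
Chukwudi is living and takes 1/10.
Abiodun is living and takes 1/10.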